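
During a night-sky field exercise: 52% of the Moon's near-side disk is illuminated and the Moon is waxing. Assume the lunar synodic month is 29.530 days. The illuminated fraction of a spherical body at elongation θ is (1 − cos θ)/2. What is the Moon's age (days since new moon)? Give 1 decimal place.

7.6 days

cos θ = 1 − 2f = -0.040, giving a principal value of 92.3°.
Waxing ⇒ before full, so θ = 92.3°.
Age = 29.530 × 92.3°/360° ≈ 7.57 days.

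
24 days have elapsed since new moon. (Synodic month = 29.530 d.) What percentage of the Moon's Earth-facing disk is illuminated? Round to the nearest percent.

31%

Phase angle: θ = 360°·(24 d)/(29.530 d) = 292.6°.
cos 292.6° = 0.384, so f = (1 − 0.384)/2 = 0.308, so 31%.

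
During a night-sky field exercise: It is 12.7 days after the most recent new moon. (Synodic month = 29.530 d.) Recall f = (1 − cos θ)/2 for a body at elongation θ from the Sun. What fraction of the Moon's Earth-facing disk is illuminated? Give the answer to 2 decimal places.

Elongation θ = 360° × 12.7/29.530 ≈ 154.8°.
Illuminated fraction = (1 − cos 154.8°)/2 = (1 − (-0.905))/2 ≈ 0.953.

0.95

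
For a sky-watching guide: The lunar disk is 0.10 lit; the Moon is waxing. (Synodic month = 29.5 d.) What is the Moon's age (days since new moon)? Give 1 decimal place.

3.0 days

From f = (1 − cos θ)/2: cos θ = 1 − 2×0.10 = 0.800; arccos → 36.9°.
The Moon is waxing (0°–180°), so θ = 36.9° directly.
That fraction of the synodic month is 36.9/360 × 29.5 d ≈ 3.02 d.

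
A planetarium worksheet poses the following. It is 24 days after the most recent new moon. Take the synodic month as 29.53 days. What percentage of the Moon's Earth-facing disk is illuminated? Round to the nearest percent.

Elongation θ = 360° × 24/29.53 ≈ 292.6°.
cos 292.6° = 0.384, so f = (1 − 0.384)/2 = 0.308, so 31%.

31%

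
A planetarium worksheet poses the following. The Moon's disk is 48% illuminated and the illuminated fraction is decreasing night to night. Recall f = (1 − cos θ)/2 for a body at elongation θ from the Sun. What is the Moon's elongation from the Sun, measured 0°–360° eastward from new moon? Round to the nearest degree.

272°

cos θ = 1 − 2f = 0.040, giving a principal value of 87.7°.
Waning ⇒ past full, so θ = 360° − 87.7° = 272.3°.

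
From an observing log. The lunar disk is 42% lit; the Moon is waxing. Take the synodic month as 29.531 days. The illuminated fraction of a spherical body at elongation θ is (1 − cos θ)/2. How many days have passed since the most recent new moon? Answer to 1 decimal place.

6.6 days

Invert f = (1 − cos θ)/2 to get cos θ = 1 − 2(0.42) = 0.160, hence θ₀ = arccos 0.160 = 80.8°.
The Moon is waxing (0°–180°), so θ = 80.8° directly.
At 360°/29.531 d per day, 80.8° corresponds to 6.63 days.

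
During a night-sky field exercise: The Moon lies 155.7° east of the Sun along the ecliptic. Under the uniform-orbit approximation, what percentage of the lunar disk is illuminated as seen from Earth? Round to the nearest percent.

cos 155.7° = (-0.911), so f = (1 − (-0.911))/2 = 0.956, i.e. 96%.

96%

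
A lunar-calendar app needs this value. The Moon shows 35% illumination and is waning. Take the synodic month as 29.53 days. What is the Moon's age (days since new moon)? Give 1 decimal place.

23.6 days

From f = (1 − cos θ)/2: cos θ = 1 − 2×0.35 = 0.300; arccos → 72.5°.
Waning ⇒ past full, so θ = 360° − 72.5° = 287.5°.
That fraction of the synodic month is 287.5/360 × 29.53 d ≈ 23.58 d.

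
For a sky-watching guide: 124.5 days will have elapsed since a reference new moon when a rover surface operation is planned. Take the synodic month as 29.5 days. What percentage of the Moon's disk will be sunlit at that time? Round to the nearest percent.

41%

124.5 d spans 4 complete synodic months (4 × 29.5 = 118.00 d) plus 6.50 d.
Phase angle: θ = 360°·(6.50 d)/(29.5 d) = 79.3°.
With cos θ = 0.185, the lit fraction is (1 − 0.185)/2 ≈ 0.407, so 41%.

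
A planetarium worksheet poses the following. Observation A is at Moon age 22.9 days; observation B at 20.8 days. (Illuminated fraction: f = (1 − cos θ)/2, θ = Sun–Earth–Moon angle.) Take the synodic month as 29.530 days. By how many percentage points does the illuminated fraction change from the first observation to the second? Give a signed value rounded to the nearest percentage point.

θ₁ = 360° × 22.9/29.530 = 279.2°, f₁ = (1 − cos θ₁)/2 = 0.420.
θ₂ = 360° × 20.8/29.530 = 253.6°, f₂ = (1 − cos θ₂)/2 = 0.641.
Change = f₂ − f₁ = +0.221 → +22 percentage points.

+22 pp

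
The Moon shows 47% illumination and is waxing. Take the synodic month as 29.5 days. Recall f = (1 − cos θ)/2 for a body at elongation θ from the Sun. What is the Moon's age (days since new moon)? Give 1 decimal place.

7.1 days

Invert f = (1 − cos θ)/2 to get cos θ = 1 − 2(0.47) = 0.060, hence θ₀ = arccos 0.060 = 86.6°.
The Moon is waxing (0°–180°), so θ = 86.6° directly.
At 360°/29.5 d per day, 86.6° corresponds to 7.09 days.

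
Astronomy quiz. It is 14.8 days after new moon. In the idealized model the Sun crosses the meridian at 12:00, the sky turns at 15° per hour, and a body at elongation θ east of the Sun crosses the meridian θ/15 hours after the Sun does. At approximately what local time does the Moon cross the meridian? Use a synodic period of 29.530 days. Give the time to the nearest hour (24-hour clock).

Phase angle: θ = 360°·(14.8 d)/(29.530 d) = 180.4°.
The Moon trails the Sun by θ/15 = 180.4/15 ≈ 12.03 hours.
12:00 + 12.03 h ≈ 00:02 → 00:00 to the nearest hour.

00:00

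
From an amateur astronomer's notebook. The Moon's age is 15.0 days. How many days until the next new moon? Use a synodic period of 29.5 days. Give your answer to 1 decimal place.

14.5 days

One full lunation from the last new moon is 29.5 d; remaining = 29.5 − 15.0 = 14.500 d.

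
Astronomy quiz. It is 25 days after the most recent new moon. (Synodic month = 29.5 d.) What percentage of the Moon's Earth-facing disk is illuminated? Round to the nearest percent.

The Moon has covered 25/29.5 of its cycle, so θ ≈ 360° × 25/29.5 = 305.1°.
Illuminated fraction = (1 − cos 305.1°)/2 = (1 − 0.575)/2 ≈ 0.213, so 21%.

21%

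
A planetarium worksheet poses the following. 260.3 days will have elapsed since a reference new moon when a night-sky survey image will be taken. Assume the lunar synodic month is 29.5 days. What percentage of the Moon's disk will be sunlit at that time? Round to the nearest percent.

Reduce mod P: 260.3 − 8×29.5 = 24.30 d into the current lunation.
Phase angle: θ = 360°·(24.30 d)/(29.5 d) = 296.5°.
Illuminated fraction = (1 − cos 296.5°)/2 = (1 − 0.447)/2 ≈ 0.277, so 28%.

28%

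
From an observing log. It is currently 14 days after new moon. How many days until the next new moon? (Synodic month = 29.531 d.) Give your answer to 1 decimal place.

15.5 days

The next new moon completes the synodic month: 29.531 − 14 = 15.531 days.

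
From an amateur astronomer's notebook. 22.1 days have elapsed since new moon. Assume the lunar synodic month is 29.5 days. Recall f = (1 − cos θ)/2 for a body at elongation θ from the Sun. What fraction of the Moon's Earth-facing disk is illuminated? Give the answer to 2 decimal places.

0.50

The Moon has covered 22.1/29.5 of its cycle, so θ ≈ 360° × 22.1/29.5 = 269.7°.
With cos θ = (-0.005), the lit fraction is (1 − (-0.005))/2 ≈ 0.503.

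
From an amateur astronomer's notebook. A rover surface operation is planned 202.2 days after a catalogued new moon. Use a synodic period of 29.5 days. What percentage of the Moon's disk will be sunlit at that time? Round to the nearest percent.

20%

Reduce mod P: 202.2 − 6×29.5 = 25.20 d into the current lunation.
The Moon has covered 25.20/29.5 of its cycle, so θ ≈ 360° × 25.20/29.5 = 307.5°.
cos 307.5° = 0.609, so f = (1 − 0.609)/2 = 0.195, so 20%.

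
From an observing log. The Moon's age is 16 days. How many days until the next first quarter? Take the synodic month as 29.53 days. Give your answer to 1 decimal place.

20.9 days

First quarter occurs at elongation 90°, i.e. at age 29.53 × 90/360 = 7.383 d.
Already past this cycle's first quarter; the next is at 7.383 + 29.53 = 36.913 d, so 36.913 − 16 = 20.913 days.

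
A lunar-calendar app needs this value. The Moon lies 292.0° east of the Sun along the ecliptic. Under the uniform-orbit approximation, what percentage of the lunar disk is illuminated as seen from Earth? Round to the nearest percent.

f = (1 − cos 292.0°)/2 = (1 − 0.375)/2 ≈ 0.313, i.e. 31%.

31%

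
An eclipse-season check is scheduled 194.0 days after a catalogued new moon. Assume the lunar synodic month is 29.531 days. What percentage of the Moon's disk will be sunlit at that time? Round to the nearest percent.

194.0 d spans 6 complete synodic months (6 × 29.531 = 177.19 d) plus 16.81 d.
Elongation θ = 360° × 16.81/29.531 ≈ 205.0°.
cos 205.0° = (-0.907), so f = (1 − (-0.907))/2 = 0.953, so 95%.

95%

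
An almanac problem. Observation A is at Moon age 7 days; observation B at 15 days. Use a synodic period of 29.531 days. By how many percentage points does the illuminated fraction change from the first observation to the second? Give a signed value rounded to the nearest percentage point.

+54 percentage points

First observation: θ = 360°·7/29.531 = 85.3°, so f = 0.459.
Second observation: θ = 182.9°, f = 0.999.
Δf = 0.999 − 0.459 = +0.540, i.e. +54 pp.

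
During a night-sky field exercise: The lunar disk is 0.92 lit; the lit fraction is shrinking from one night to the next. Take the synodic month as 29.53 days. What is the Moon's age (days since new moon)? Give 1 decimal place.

Invert f = (1 − cos θ)/2 to get cos θ = 1 − 2(0.92) = -0.840, hence θ₀ = arccos -0.840 = 147.1°.
A waning Moon lies in 180°–360°, so θ = 360° − 147.1° = 212.9°.
At 360°/29.53 d per day, 212.9° corresponds to 17.46 days.

17.5 days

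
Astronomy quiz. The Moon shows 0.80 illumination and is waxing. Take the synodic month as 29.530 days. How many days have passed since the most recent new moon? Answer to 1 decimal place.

10.4 days

Invert f = (1 − cos θ)/2 to get cos θ = 1 − 2(0.80) = -0.600, hence θ₀ = arccos -0.600 = 126.9°.
Waxing ⇒ before full, so θ = 126.9°.
Age = 29.530 × 126.9°/360° ≈ 10.41 days.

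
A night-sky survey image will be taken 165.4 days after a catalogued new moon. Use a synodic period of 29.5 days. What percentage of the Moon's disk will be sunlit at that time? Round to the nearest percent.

89%

165.4 d spans 5 complete synodic months (5 × 29.5 = 147.50 d) plus 17.90 d.
The Moon has covered 17.90/29.5 of its cycle, so θ ≈ 360° × 17.90/29.5 = 218.4°.
cos 218.4° = (-0.783), so f = (1 − (-0.783))/2 = 0.892, so 89%.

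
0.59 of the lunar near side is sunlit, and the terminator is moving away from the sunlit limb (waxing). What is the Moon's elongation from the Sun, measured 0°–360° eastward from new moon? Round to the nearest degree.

From f = (1 − cos θ)/2: cos θ = 1 − 2×0.59 = -0.180; arccos → 100.4°.
Before full moon the principal value applies: θ = 100.4°.

100°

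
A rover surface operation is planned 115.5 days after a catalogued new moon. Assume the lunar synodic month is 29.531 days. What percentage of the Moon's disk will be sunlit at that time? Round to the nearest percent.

115.5/29.531 = 3.911 lunations, so 3 complete cycles and 26.91 d into the next.
Phase angle: θ = 360°·(26.91 d)/(29.531 d) = 328.0°.
With cos θ = 0.848, the lit fraction is (1 − 0.848)/2 ≈ 0.076, so 8%.

8%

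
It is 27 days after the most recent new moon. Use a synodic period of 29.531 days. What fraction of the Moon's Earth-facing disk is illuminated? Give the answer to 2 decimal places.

Elongation θ = 360° × 27/29.531 ≈ 329.1°.
cos 329.1° = 0.858, so f = (1 − 0.858)/2 = 0.071.

0.07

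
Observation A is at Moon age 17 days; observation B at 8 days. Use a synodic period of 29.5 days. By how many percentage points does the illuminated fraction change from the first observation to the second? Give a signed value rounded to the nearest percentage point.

θ₁ = 360° × 17/29.5 = 207.5°, f₁ = (1 − cos θ₁)/2 = 0.944.
θ₂ = 360° × 8/29.5 = 97.6°, f₂ = (1 − cos θ₂)/2 = 0.566.
Change = f₂ − f₁ = -0.377 → -38 percentage points.

-38 pp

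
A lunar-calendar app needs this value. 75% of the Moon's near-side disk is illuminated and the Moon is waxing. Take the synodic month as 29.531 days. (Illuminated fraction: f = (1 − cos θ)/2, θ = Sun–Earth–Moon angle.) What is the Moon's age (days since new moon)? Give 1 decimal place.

9.8 days

Invert f = (1 − cos θ)/2 to get cos θ = 1 − 2(0.75) = -0.500, hence θ₀ = arccos -0.500 = 120.0°.
Before full moon the principal value applies: θ = 120.0°.
Age = 29.531 × 120.0°/360° ≈ 9.84 days.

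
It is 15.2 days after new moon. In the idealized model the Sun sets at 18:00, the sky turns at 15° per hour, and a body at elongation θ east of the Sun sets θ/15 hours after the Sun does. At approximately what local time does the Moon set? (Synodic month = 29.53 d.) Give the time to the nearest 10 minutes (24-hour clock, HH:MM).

06:20

Elongation θ = 360° × 15.2/29.53 ≈ 185.3°.
At 15° of sky rotation per hour, 185.3° corresponds to a 12.35 h lag.
18:00 + 12.354 h ≈ 06:21 → 06:20 to the nearest ten minutes.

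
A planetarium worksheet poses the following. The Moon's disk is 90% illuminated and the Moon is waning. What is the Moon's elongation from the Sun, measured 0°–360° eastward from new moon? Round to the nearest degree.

Invert f = (1 − cos θ)/2 to get cos θ = 1 − 2(0.90) = -0.800, hence θ₀ = arccos -0.800 = 143.1°.
Since the Moon is past full (waning), take the reflex angle: θ = 360° − 143.1° = 216.9°.

217°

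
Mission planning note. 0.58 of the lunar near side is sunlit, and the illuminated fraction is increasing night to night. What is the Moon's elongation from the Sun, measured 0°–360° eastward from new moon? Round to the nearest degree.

99°

From f = (1 − cos θ)/2: cos θ = 1 − 2×0.58 = -0.160; arccos → 99.2°.
Waxing ⇒ before full, so θ = 99.2°.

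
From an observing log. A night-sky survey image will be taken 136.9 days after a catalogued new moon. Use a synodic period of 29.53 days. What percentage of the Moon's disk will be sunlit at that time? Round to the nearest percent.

Reduce mod P: 136.9 − 4×29.53 = 18.78 d into the current lunation.
The Moon has covered 18.78/29.53 of its cycle, so θ ≈ 360° × 18.78/29.53 = 228.9°.
Illuminated fraction = (1 − cos 228.9°)/2 = (1 − (-0.657))/2 ≈ 0.828, so 83%.

83%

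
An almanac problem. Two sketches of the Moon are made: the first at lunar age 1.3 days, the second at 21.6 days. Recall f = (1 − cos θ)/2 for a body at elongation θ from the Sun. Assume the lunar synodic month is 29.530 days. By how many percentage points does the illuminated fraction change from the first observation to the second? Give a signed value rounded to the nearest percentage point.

+54 percentage points

θ₁ = 360° × 1.3/29.530 = 15.8°, f₁ = (1 − cos θ₁)/2 = 0.019.
θ₂ = 360° × 21.6/29.530 = 263.3°, f₂ = (1 − cos θ₂)/2 = 0.558.
Change = f₂ − f₁ = +0.539 → +54 percentage points.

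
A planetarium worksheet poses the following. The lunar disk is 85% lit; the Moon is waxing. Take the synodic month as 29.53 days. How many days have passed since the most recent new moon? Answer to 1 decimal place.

Invert f = (1 − cos θ)/2 to get cos θ = 1 − 2(0.85) = -0.700, hence θ₀ = arccos -0.700 = 134.4°.
Waxing ⇒ before full, so θ = 134.4°.
That fraction of the synodic month is 134.4/360 × 29.53 d ≈ 11.03 d.

11.0 days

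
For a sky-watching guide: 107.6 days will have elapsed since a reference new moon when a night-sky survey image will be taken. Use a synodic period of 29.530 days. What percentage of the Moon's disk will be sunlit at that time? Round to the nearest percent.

Reduce mod P: 107.6 − 3×29.530 = 19.01 d into the current lunation.
Elongation θ = 360° × 19.01/29.530 ≈ 231.8°.
Illuminated fraction = (1 − cos 231.8°)/2 = (1 − (-0.619))/2 ≈ 0.810, so 81%.

81%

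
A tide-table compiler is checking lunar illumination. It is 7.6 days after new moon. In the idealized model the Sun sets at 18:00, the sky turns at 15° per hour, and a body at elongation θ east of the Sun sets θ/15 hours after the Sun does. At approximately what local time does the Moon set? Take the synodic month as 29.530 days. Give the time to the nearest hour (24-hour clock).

Phase angle: θ = 360°·(7.6 d)/(29.530 d) = 92.7°.
Delay after the Sun = 92.7° / (15°/h) ≈ 6.18 h.
18:00 + 6.18 h ≈ 00:11 → 00:00 to the nearest hour.

00:00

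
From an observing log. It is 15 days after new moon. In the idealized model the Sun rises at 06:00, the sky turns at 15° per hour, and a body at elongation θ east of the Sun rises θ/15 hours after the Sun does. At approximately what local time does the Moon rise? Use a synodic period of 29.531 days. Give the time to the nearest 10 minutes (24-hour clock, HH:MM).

18:10

Phase angle: θ = 360°·(15 d)/(29.531 d) = 182.9°.
The Moon trails the Sun by θ/15 = 182.9/15 ≈ 12.19 hours.
06:00 + 12.191 h ≈ 18:11 → 18:10 to the nearest ten minutes.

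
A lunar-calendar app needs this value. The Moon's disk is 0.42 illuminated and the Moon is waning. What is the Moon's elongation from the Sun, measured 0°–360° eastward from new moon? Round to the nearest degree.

279°

Invert f = (1 − cos θ)/2 to get cos θ = 1 − 2(0.42) = 0.160, hence θ₀ = arccos 0.160 = 80.8°.
Since the Moon is past full (waning), take the reflex angle: θ = 360° − 80.8° = 279.2°.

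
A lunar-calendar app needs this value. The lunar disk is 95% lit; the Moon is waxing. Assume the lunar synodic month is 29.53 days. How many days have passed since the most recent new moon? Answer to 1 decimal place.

12.6 days

From f = (1 − cos θ)/2: cos θ = 1 − 2×0.95 = -0.900; arccos → 154.2°.
Waxing ⇒ before full, so θ = 154.2°.
Age = 29.53 × 154.2°/360° ≈ 12.65 days.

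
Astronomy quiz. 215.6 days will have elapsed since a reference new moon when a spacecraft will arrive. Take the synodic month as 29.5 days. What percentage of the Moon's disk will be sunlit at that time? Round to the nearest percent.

215.6/29.5 = 7.308 lunations, so 7 complete cycles and 9.10 d into the next.
Elongation θ = 360° × 9.10/29.5 ≈ 111.1°.
cos 111.1° = (-0.359), so f = (1 − (-0.359))/2 = 0.680, so 68%.

68%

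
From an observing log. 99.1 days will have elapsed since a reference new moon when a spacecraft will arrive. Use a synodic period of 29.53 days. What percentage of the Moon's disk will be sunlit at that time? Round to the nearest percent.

Reduce mod P: 99.1 − 3×29.53 = 10.51 d into the current lunation.
Phase angle: θ = 360°·(10.51 d)/(29.53 d) = 128.1°.
With cos θ = (-0.617), the lit fraction is (1 − (-0.617))/2 ≈ 0.809, so 81%.

81%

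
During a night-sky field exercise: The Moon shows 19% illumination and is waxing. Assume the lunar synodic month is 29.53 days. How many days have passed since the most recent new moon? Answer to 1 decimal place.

4.2 days

From f = (1 − cos θ)/2: cos θ = 1 − 2×0.19 = 0.620; arccos → 51.7°.
Waxing ⇒ before full, so θ = 51.7°.
Age = 29.53 × 51.7°/360° ≈ 4.24 days.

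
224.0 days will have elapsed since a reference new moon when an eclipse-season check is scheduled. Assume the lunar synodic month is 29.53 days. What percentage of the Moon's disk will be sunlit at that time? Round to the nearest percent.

93%

224.0 d spans 7 complete synodic months (7 × 29.53 = 206.71 d) plus 17.29 d.
Elongation θ = 360° × 17.29/29.53 ≈ 210.8°.
With cos θ = (-0.859), the lit fraction is (1 − (-0.859))/2 ≈ 0.930, so 93%.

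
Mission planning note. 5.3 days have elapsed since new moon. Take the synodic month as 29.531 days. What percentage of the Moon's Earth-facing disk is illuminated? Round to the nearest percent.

29%

The Moon has covered 5.3/29.531 of its cycle, so θ ≈ 360° × 5.3/29.531 = 64.6°.
Illuminated fraction = (1 − cos 64.6°)/2 = (1 − 0.429)/2 ≈ 0.286, so 29%.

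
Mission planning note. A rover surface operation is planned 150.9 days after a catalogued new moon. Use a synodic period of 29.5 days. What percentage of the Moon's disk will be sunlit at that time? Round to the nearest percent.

150.9/29.5 = 5.115 lunations, so 5 complete cycles and 3.40 d into the next.
Phase angle: θ = 360°·(3.40 d)/(29.5 d) = 41.5°.
cos 41.5° = 0.749, so f = (1 − 0.749)/2 = 0.125, so 13%.

13%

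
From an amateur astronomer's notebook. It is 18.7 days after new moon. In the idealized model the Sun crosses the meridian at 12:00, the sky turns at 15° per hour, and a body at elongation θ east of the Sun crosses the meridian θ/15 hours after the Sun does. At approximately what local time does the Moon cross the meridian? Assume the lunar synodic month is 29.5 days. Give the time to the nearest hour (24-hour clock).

Elongation θ = 360° × 18.7/29.5 ≈ 228.2°.
At 15° of sky rotation per hour, 228.2° corresponds to a 15.21 h lag.
12:00 + 15.21 h ≈ 03:13 → 03:00 to the nearest hour.

03:00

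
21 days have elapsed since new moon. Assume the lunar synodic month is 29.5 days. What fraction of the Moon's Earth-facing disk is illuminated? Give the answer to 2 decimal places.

The Moon has covered 21/29.5 of its cycle, so θ ≈ 360° × 21/29.5 = 256.3°.
With cos θ = (-0.237), the lit fraction is (1 − (-0.237))/2 ≈ 0.619.

0.62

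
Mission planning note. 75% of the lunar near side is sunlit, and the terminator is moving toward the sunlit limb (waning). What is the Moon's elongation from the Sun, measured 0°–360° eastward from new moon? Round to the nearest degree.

cos θ = 1 − 2f = -0.500, giving a principal value of 120.0°.
A waning Moon lies in 180°–360°, so θ = 360° − 120.0° = 240.0°.

240°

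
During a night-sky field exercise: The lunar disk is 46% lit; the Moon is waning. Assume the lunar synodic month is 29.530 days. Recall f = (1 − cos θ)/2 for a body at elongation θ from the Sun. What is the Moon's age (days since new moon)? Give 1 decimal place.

Invert f = (1 − cos θ)/2 to get cos θ = 1 − 2(0.46) = 0.080, hence θ₀ = arccos 0.080 = 85.4°.
Waning ⇒ past full, so θ = 360° − 85.4° = 274.6°.
That fraction of the synodic month is 274.6/360 × 29.530 d ≈ 22.52 d.

22.5 days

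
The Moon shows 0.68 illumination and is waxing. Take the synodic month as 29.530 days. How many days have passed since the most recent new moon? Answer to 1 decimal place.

9.1 days

cos θ = 1 − 2f = -0.360, giving a principal value of 111.1°.
Before full moon the principal value applies: θ = 111.1°.
Age = 29.530 × 111.1°/360° ≈ 9.11 days.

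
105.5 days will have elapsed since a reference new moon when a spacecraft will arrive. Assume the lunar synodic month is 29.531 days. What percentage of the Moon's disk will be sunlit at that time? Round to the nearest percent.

105.5 d spans 3 complete synodic months (3 × 29.531 = 88.59 d) plus 16.91 d.
The Moon has covered 16.91/29.531 of its cycle, so θ ≈ 360° × 16.91/29.531 = 206.1°.
Illuminated fraction = (1 − cos 206.1°)/2 = (1 − (-0.898))/2 ≈ 0.949, so 95%.

95%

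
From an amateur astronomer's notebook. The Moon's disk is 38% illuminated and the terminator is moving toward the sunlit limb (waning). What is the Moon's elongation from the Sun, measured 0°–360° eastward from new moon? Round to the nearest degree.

From f = (1 − cos θ)/2: cos θ = 1 − 2×0.38 = 0.240; arccos → 76.1°.
Waning ⇒ past full, so θ = 360° − 76.1° = 283.9°.

284°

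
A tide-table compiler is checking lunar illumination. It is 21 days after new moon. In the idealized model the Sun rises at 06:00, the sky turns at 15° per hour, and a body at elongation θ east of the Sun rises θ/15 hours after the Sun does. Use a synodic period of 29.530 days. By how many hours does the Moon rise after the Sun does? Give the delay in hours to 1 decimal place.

17.1 h

Phase angle: θ = 360°·(21 d)/(29.530 d) = 256.0°.
At 15° of sky rotation per hour, 256.0° corresponds to a 17.07 h lag.
So the Moon rises 17.07 h after the Sun.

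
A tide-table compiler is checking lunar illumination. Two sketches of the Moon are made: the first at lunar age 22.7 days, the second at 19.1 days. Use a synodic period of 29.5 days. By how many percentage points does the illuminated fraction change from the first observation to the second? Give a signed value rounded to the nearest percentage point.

+36 percentage points

First observation: θ = 360°·22.7/29.5 = 277.0°, so f = 0.439.
Second observation: θ = 233.1°, f = 0.800.
Δf = 0.800 − 0.439 = +0.361, i.e. +36 pp.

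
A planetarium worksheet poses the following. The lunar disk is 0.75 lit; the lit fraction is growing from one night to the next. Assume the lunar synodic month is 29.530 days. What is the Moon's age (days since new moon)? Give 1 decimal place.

From f = (1 − cos θ)/2: cos θ = 1 − 2×0.75 = -0.500; arccos → 120.0°.
The Moon is waxing (0°–180°), so θ = 120.0° directly.
At 360°/29.530 d per day, 120.0° corresponds to 9.84 days.

9.8 days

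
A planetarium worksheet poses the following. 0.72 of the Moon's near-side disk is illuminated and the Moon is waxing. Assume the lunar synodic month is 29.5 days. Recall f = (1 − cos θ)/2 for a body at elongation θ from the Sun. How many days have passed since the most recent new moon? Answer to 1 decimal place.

9.5 days

From f = (1 − cos θ)/2: cos θ = 1 − 2×0.72 = -0.440; arccos → 116.1°.
Waxing ⇒ before full, so θ = 116.1°.
That fraction of the synodic month is 116.1/360 × 29.5 d ≈ 9.51 d.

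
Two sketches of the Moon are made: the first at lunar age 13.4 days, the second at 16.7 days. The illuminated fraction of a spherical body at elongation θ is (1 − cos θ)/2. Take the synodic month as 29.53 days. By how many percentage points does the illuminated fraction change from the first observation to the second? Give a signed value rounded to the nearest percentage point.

-2 pp

First observation: θ = 360°·13.4/29.53 = 163.4°, so f = 0.979.
Second observation: θ = 203.6°, f = 0.958.
Δf = 0.958 − 0.979 = -0.021, i.e. -2 pp.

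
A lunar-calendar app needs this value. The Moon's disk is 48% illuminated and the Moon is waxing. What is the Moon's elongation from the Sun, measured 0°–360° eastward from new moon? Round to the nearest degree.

88°

cos θ = 1 − 2f = 0.040, giving a principal value of 87.7°.
Before full moon the principal value applies: θ = 87.7°.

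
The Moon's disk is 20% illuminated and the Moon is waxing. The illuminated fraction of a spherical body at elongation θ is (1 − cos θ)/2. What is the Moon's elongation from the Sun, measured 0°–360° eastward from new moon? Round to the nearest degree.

From f = (1 − cos θ)/2: cos θ = 1 − 2×0.20 = 0.600; arccos → 53.1°.
The Moon is waxing (0°–180°), so θ = 53.1° directly.

53°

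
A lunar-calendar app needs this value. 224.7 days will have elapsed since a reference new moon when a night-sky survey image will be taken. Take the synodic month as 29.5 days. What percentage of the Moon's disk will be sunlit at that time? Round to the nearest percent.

87%

Reduce mod P: 224.7 − 7×29.5 = 18.20 d into the current lunation.
The Moon has covered 18.20/29.5 of its cycle, so θ ≈ 360° × 18.20/29.5 = 222.1°.
cos 222.1° = (-0.742), so f = (1 − (-0.742))/2 = 0.871, so 87%.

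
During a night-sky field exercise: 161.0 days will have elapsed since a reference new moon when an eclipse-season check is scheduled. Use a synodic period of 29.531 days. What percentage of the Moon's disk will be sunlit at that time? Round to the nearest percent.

98%

Reduce mod P: 161.0 − 5×29.531 = 13.34 d into the current lunation.
The Moon has covered 13.34/29.531 of its cycle, so θ ≈ 360° × 13.34/29.531 = 162.7°.
Illuminated fraction = (1 − cos 162.7°)/2 = (1 − (-0.955))/2 ≈ 0.977, so 98%.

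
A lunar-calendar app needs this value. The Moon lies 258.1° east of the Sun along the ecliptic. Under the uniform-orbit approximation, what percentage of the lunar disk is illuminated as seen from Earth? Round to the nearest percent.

60%

cos 258.1° = (-0.206), so f = (1 − (-0.206))/2 = 0.603, i.e. 60%.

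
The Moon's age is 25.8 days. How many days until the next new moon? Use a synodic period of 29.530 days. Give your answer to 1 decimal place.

One full lunation from the last new moon is 29.530 d; remaining = 29.530 − 25.8 = 3.730 d.

3.7 days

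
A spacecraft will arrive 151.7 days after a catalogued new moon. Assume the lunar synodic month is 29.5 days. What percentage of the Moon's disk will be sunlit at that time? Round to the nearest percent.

19%

151.7/29.5 = 5.142 lunations, so 5 complete cycles and 4.20 d into the next.
Elongation θ = 360° × 4.20/29.5 ≈ 51.3°.
With cos θ = 0.626, the lit fraction is (1 − 0.626)/2 ≈ 0.187, so 19%.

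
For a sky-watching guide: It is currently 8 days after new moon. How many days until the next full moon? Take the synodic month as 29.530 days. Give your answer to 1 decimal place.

6.8 days

Full moon is 0.5 of the way through the cycle: age 0.5 × 29.530 = 14.765 d.
That is 14.765 − 8 = 6.765 days ahead.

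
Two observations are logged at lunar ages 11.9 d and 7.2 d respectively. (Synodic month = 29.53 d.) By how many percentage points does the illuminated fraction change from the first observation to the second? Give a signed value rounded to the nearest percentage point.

-43 pp

θ₁ = 360° × 11.9/29.53 = 145.1°, f₁ = (1 − cos θ₁)/2 = 0.910.
θ₂ = 360° × 7.2/29.53 = 87.8°, f₂ = (1 − cos θ₂)/2 = 0.481.
Change = f₂ − f₁ = -0.429 → -43 percentage points.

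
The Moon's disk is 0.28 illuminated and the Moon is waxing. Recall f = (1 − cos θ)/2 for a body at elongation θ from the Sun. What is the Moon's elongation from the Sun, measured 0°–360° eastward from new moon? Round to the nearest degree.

From f = (1 − cos θ)/2: cos θ = 1 − 2×0.28 = 0.440; arccos → 63.9°.
Waxing ⇒ before full, so θ = 63.9°.

64°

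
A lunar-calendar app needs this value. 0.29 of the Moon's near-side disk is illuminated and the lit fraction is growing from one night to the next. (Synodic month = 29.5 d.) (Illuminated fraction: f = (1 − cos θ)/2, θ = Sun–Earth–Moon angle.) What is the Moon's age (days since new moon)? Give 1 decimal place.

5.3 days

Invert f = (1 − cos θ)/2 to get cos θ = 1 − 2(0.29) = 0.420, hence θ₀ = arccos 0.420 = 65.2°.
Before full moon the principal value applies: θ = 65.2°.
At 360°/29.5 d per day, 65.2° corresponds to 5.34 days.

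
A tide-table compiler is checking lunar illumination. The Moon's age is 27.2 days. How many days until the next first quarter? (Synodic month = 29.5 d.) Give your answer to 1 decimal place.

9.7 days

First quarter is 0.25 of the way through the cycle: age 0.25 × 29.5 = 7.375 d.
Already past this cycle's first quarter; the next is at 7.375 + 29.5 = 36.875 d, so 36.875 − 27.2 = 9.675 days.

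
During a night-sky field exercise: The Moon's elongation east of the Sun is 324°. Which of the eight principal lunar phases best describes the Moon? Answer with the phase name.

324° lies in the waning crescent sector of the 8-phase cycle.

waning crescent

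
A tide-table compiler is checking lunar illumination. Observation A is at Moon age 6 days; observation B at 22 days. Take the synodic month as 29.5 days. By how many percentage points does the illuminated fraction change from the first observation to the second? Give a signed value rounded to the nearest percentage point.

+16 percentage points

First observation: θ = 360°·6/29.5 = 73.2°, so f = 0.356.
Second observation: θ = 268.5°, f = 0.513.
Δf = 0.513 − 0.356 = +0.158, i.e. +16 pp.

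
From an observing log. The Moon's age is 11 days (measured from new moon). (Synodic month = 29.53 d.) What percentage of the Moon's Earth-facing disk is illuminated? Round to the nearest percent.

85%

Elongation θ = 360° × 11/29.53 ≈ 134.1°.
With cos θ = (-0.696), the lit fraction is (1 − (-0.696))/2 ≈ 0.848, so 85%.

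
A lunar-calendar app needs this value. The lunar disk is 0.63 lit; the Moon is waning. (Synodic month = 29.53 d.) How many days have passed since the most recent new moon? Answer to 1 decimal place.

From f = (1 − cos θ)/2: cos θ = 1 − 2×0.63 = -0.260; arccos → 105.1°.
Waning ⇒ past full, so θ = 360° − 105.1° = 254.9°.
Age = 29.53 × 254.9°/360° ≈ 20.91 days.

20.9 days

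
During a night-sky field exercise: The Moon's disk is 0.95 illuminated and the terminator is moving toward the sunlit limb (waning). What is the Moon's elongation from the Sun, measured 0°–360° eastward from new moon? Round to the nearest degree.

206°

From f = (1 − cos θ)/2: cos θ = 1 − 2×0.95 = -0.900; arccos → 154.2°.
Waning ⇒ past full, so θ = 360° − 154.2° = 205.8°.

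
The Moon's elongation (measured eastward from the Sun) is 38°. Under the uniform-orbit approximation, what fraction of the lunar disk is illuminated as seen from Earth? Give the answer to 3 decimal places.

0.106

Half-versine of 38°: (1 − 0.788)/2 = 0.106.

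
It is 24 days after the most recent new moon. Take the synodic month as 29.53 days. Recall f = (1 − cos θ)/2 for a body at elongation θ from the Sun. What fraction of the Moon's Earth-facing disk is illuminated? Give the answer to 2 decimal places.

0.31

The Moon has covered 24/29.53 of its cycle, so θ ≈ 360° × 24/29.53 = 292.6°.
Illuminated fraction = (1 − cos 292.6°)/2 = (1 − 0.384)/2 ≈ 0.308.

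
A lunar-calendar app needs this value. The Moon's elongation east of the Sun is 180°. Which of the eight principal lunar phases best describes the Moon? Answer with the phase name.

180° lies in the full moon sector of the 8-phase cycle.

full moon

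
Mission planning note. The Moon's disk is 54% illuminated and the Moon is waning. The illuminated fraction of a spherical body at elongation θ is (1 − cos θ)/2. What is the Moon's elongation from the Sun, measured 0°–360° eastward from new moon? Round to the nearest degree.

Invert f = (1 − cos θ)/2 to get cos θ = 1 − 2(0.54) = -0.080, hence θ₀ = arccos -0.080 = 94.6°.
Waning ⇒ past full, so θ = 360° − 94.6° = 265.4°.

265°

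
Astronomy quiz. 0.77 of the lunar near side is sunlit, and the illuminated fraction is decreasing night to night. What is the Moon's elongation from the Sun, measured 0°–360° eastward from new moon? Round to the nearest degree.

237°

Invert f = (1 − cos θ)/2 to get cos θ = 1 − 2(0.77) = -0.540, hence θ₀ = arccos -0.540 = 122.7°.
Since the Moon is past full (waning), take the reflex angle: θ = 360° − 122.7° = 237.3°.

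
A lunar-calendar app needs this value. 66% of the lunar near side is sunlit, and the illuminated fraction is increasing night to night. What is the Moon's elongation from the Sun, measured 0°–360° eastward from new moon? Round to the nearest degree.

From f = (1 − cos θ)/2: cos θ = 1 − 2×0.66 = -0.320; arccos → 108.7°.
Before full moon the principal value applies: θ = 108.7°.

109°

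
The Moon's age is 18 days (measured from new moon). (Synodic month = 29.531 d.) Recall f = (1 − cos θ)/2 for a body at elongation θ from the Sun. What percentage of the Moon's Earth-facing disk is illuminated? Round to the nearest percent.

89%

The Moon has covered 18/29.531 of its cycle, so θ ≈ 360° × 18/29.531 = 219.4°.
cos 219.4° = (-0.772), so f = (1 − (-0.772))/2 = 0.886, so 89%.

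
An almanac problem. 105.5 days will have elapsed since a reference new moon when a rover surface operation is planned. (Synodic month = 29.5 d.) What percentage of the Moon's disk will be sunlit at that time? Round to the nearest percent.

94%

Reduce mod P: 105.5 − 3×29.5 = 17.00 d into the current lunation.
Phase angle: θ = 360°·(17.00 d)/(29.5 d) = 207.5°.
With cos θ = (-0.887), the lit fraction is (1 − (-0.887))/2 ≈ 0.944, so 94%.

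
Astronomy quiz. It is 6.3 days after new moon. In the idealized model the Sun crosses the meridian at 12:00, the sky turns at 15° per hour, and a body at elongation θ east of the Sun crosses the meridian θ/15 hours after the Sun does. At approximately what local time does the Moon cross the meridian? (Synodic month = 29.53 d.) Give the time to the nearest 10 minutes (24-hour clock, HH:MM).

Elongation θ = 360° × 6.3/29.53 ≈ 76.8°.
At 15° of sky rotation per hour, 76.8° corresponds to a 5.12 h lag.
12:00 + 5.120 h ≈ 17:07 → 17:10 to the nearest ten minutes.

17:10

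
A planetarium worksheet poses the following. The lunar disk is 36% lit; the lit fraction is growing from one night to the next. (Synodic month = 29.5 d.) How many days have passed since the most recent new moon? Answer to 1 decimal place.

6.0 days

From f = (1 − cos θ)/2: cos θ = 1 − 2×0.36 = 0.280; arccos → 73.7°.
Waxing ⇒ before full, so θ = 73.7°.
At 360°/29.5 d per day, 73.7° corresponds to 6.04 days.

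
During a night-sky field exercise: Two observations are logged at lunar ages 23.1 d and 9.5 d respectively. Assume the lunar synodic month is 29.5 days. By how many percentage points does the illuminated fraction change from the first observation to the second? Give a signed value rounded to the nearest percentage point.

First observation: θ = 360°·23.1/29.5 = 281.9°, so f = 0.397.
Second observation: θ = 115.9°, f = 0.719.
Δf = 0.719 − 0.397 = +0.322, i.e. +32 pp.

+32 pp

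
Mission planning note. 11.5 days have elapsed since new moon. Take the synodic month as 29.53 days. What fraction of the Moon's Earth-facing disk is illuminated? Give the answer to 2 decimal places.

0.88

Phase angle: θ = 360°·(11.5 d)/(29.53 d) = 140.2°.
With cos θ = (-0.768), the lit fraction is (1 − (-0.768))/2 ≈ 0.884.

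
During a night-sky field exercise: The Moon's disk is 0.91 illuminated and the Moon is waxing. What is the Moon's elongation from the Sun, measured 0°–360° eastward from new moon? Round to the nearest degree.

Invert f = (1 − cos θ)/2 to get cos θ = 1 − 2(0.91) = -0.820, hence θ₀ = arccos -0.820 = 145.1°.
The Moon is waxing (0°–180°), so θ = 145.1° directly.

145°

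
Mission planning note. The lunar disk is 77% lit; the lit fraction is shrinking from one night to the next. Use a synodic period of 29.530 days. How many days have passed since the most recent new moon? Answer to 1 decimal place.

19.5 days

cos θ = 1 − 2f = -0.540, giving a principal value of 122.7°.
Waning ⇒ past full, so θ = 360° − 122.7° = 237.3°.
At 360°/29.530 d per day, 237.3° corresponds to 19.47 days.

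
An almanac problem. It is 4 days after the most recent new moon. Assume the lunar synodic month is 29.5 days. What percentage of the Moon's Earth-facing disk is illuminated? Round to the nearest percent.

17%

Elongation θ = 360° × 4/29.5 ≈ 48.8°.
With cos θ = 0.659, the lit fraction is (1 − 0.659)/2 ≈ 0.171, so 17%.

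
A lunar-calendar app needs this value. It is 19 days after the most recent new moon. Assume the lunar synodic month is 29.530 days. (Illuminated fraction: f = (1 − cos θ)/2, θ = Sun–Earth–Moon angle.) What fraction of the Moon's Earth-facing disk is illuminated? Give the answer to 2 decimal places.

Elongation θ = 360° × 19/29.530 ≈ 231.6°.
cos 231.6° = (-0.621), so f = (1 − (-0.621))/2 = 0.810.

0.81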